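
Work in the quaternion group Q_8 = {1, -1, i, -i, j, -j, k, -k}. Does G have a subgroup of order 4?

Yes

4 | 8. A subgroup of order 4 is {1, -1, i, -i}.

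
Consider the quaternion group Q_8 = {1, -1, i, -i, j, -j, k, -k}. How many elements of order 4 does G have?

6

The elements of order 4 are: i, -i, j, -j, k, -k.
That's 6.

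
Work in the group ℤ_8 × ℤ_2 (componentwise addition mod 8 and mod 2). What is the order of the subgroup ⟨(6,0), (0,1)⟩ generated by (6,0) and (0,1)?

|⟨(6,0)⟩| = 4 and |⟨(0,1)⟩| = 2, so |H| is a multiple of lcm(4, 2) = 4 and divides |G| = 16.
Closing under the operation: H = {(0,0), (0,1), (2,0), (2,1), (4,0), (4,1), (6,0), (6,1)}, so |H| = 8.

8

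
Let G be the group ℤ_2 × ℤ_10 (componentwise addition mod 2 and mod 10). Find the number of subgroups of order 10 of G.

|G| = 20 and 10 | 20, so subgroups of order 10 are possible by Lagrange.
The subgroups of order 10 are: {(0,0), (0,1), (0,2), (0,3), (0,4), (0,5), (0,6), (0,7), (0,8), (0,9)}; {(0,0), (0,2), (0,4), (0,6), (0,8), (1,0), (1,2), (1,4), (1,6), (1,8)}; {(0,0), (0,2), (0,4), (0,6), (0,8), (1,1), (1,3), (1,5), (1,7), (1,9)}.
So G has 3 subgroups of order 10.

3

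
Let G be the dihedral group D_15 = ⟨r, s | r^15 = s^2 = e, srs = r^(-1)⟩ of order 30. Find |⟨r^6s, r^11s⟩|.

6

|⟨r^6s⟩| = 2 and |⟨r^11s⟩| = 2, so |H| is a multiple of lcm(2, 2) = 2 and divides |G| = 30.
Closing under the operation: H = {e, r^5, r^10, rs, r^6s, r^11s}, so |H| = 6.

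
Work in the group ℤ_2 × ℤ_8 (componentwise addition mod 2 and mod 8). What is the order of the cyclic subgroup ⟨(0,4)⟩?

The order of (0,4) in Z_2 × Z_8 is lcm(ord(0) in Z_2, ord(4) in Z_8).
ord(0) = 1 and ord(4) = 2, so |⟨(0,4)⟩| = lcm(1, 2) = 2.

2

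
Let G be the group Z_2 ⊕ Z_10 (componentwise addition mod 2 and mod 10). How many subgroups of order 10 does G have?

3

|G| = 20 and 10 | 20, so subgroups of order 10 are possible by Lagrange.
The subgroups of order 10 are: {(0,0), (0,1), (0,2), (0,3), (0,4), (0,5), (0,6), (0,7), (0,8), (0,9)}; {(0,0), (0,2), (0,4), (0,6), (0,8), (1,0), (1,2), (1,4), (1,6), (1,8)}; {(0,0), (0,2), (0,4), (0,6), (0,8), (1,1), (1,3), (1,5), (1,7), (1,9)}.
So G has 3 subgroups of order 10.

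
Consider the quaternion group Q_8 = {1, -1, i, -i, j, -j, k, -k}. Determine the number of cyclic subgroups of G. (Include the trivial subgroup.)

5

Group the elements of G by the cyclic subgroup they generate; each cyclic subgroup of order d accounts for φ(d) elements.
Cyclic subgroups by order — order 1: 1; order 2: 1; order 4: 3.
Total: 5.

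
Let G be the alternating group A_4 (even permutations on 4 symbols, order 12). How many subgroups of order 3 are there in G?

4

|G| = 12 and 3 | 12, so subgroups of order 3 are possible by Lagrange.
The subgroups of order 3 are: {e, (1 2 3), (1 3 2)}; {e, (1 2 4), (1 4 2)}; {e, (1 3 4), (1 4 3)}; {e, (2 3 4), (2 4 3)}.
So G has 4 subgroups of order 3.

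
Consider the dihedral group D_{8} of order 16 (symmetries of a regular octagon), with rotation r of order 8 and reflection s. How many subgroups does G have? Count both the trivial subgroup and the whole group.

19

|G| = 16, so by Lagrange every subgroup order divides 16. Divisors: 1, 2, 4, 8, 16.
Subgroups by order — order 1: 1; order 2: 9; order 4: 5; order 8: 3; order 16: 1.
Total: 1 + 9 + 5 + 3 + 1 = 19.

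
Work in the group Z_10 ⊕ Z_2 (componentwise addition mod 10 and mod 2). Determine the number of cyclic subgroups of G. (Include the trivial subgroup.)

A cyclic subgroup of order d is generated by each of its φ(d) elements of order d, so the cyclic subgroups of order d number (#elements of order d)/φ(d).
Cyclic subgroups by order — order 1: 1; order 2: 3; order 5: 1; order 10: 3.
Total: 8.

8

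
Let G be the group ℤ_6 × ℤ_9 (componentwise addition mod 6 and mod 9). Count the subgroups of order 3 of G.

4

|G| = 54 and 3 | 54, so subgroups of order 3 are possible by Lagrange.
The subgroups of order 3 are: {(0,0), (0,3), (0,6)}; {(0,0), (2,0), (4,0)}; {(0,0), (2,3), (4,6)}; {(0,0), (2,6), (4,3)}.
So G has 4 subgroups of order 3.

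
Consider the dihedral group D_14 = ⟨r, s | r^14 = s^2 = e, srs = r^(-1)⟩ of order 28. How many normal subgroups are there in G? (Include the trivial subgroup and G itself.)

G has 28 subgroups. Checking conjugation-invariance by order — order 1: 1/1 normal; order 2: 1/15 normal; order 4: 0/7 normal; order 7: 1/1 normal; order 14: 3/3 normal; order 28: 1/1 normal.
Total normal subgroups: 7.

7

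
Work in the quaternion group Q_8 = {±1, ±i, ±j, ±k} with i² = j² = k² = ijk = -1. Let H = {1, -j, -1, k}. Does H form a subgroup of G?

No

k ∈ H but its inverse -k ∉ H, so H is not a subgroup.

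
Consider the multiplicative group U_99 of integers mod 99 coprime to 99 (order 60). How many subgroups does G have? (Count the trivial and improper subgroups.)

|G| = 60, so by Lagrange every subgroup order divides 60. Divisors: 1, 2, 3, 4, 5, 6, 10, 12, 15, 20, 30, 60.
Subgroups by order — order 1: 1; order 2: 3; order 3: 1; order 4: 1; order 5: 1; order 6: 3; order 10: 3; order 12: 1; order 15: 1; order 20: 1; order 30: 3; order 60: 1.
Total: 1 + 3 + 1 + 1 + 1 + 3 + 3 + 1 + 1 + 1 + 3 + 1 = 20.

20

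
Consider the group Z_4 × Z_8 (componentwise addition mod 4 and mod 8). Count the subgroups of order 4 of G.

7

|G| = 32 and 4 | 32, so subgroups of order 4 are possible by Lagrange.
The subgroups of order 4 are: {(0,0), (0,2), (0,4), (0,6)}; {(0,0), (0,4), (2,0), (2,4)}; {(0,0), (0,4), (2,2), (2,6)}; {(0,0), (1,0), (2,0), (3,0)}; … (7 in all).
So G has 7 subgroups of order 4.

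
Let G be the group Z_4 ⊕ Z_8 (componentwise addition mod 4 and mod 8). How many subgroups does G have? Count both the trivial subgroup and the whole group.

22

|G| = 32, so by Lagrange every subgroup order divides 32. Divisors: 1, 2, 4, 8, 16, 32.
Subgroups by order — order 1: 1; order 2: 3; order 4: 7; order 8: 7; order 16: 3; order 32: 1.
Total: 1 + 3 + 7 + 7 + 3 + 1 = 22.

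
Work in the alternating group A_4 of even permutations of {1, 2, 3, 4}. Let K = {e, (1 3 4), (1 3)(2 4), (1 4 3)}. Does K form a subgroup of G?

No

Closure fails: (1 4 3) ∘ (1 3)(2 4) = (2 3 4) ∉ K. So K is not a subgroup.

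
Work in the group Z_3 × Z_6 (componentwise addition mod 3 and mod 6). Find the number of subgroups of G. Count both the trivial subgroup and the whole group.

|G| = 18, so by Lagrange every subgroup order divides 18. Divisors: 1, 2, 3, 6, 9, 18.
Subgroups by order — order 1: 1; order 2: 1; order 3: 4; order 6: 4; order 9: 1; order 18: 1.
Total: 1 + 1 + 4 + 4 + 1 + 1 = 12.

12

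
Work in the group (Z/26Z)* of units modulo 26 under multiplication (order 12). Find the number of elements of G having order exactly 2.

The elements of order 2 are: 25.
That's 1.

1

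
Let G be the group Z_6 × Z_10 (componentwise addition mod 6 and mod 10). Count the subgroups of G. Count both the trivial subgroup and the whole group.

|G| = 60, so by Lagrange every subgroup order divides 60. Divisors: 1, 2, 3, 4, 5, 6, 10, 12, 15, 20, 30, 60.
Subgroups by order — order 1: 1; order 2: 3; order 3: 1; order 4: 1; order 5: 1; order 6: 3; order 10: 3; order 12: 1; order 15: 1; order 20: 1; order 30: 3; order 60: 1.
Total: 1 + 3 + 1 + 1 + 1 + 3 + 3 + 1 + 1 + 1 + 3 + 1 = 20.

20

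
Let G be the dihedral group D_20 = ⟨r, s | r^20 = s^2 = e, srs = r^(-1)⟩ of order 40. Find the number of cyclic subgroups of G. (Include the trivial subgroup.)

26

A cyclic subgroup of order d is generated by each of its φ(d) elements of order d, so the cyclic subgroups of order d number (#elements of order d)/φ(d).
Cyclic subgroups by order — order 1: 1; order 2: 21; order 4: 1; order 5: 1; order 10: 1; order 20: 1.
Total: 26.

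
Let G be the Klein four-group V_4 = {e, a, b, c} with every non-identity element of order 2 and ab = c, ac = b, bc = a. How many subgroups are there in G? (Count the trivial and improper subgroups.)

|G| = 4, so by Lagrange every subgroup order divides 4. Divisors: 1, 2, 4.
Subgroups by order — order 1: 1; order 2: 3; order 4: 1.
Total: 1 + 3 + 1 = 5.

5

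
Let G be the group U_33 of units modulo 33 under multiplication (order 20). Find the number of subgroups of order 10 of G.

|G| = 20 and 10 | 20, so subgroups of order 10 are possible by Lagrange.
The subgroups of order 10 are: {1, 4, 7, 10, 13, 16, 19, 25, 28, 31}; {1, 4, 5, 14, 16, 20, 23, 25, 26, 31}; {1, 2, 4, 8, 16, 17, 25, 29, 31, 32}.
So G has 3 subgroups of order 10.

3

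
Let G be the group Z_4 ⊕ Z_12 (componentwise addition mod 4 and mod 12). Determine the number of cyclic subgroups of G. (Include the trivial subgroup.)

20

Group the elements of G by the cyclic subgroup they generate; each cyclic subgroup of order d accounts for φ(d) elements.
Cyclic subgroups by order — order 1: 1; order 2: 3; order 3: 1; order 4: 6; order 6: 3; order 12: 6.
Total: 20.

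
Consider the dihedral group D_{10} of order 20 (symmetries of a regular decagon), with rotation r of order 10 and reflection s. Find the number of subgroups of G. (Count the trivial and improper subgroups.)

22

|G| = 20, so by Lagrange every subgroup order divides 20. Divisors: 1, 2, 4, 5, 10, 20.
Subgroups by order — order 1: 1; order 2: 11; order 4: 5; order 5: 1; order 10: 3; order 20: 1.
Total: 1 + 11 + 5 + 1 + 3 + 1 = 22.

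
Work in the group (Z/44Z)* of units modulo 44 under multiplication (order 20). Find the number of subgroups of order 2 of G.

3

|G| = 20 and 2 | 20, so subgroups of order 2 are possible by Lagrange.
The subgroups of order 2 are: {1, 21}; {1, 23}; {1, 43}.
So G has 3 subgroups of order 2.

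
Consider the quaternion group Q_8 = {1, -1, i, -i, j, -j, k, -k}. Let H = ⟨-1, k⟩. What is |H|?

4

|⟨-1⟩| = 2 and |⟨k⟩| = 4, so |H| is a multiple of lcm(2, 4) = 4 and divides |G| = 8.
Closing under the operation: H = {1, -1, k, -k}, so |H| = 4.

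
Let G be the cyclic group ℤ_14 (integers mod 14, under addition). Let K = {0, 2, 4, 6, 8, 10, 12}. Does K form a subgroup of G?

|K| = 7 divides |G| = 14, consistent with Lagrange.
K contains the identity, every element's inverse is in K, and K is closed under +: it is a subgroup.
In fact K = ⟨2⟩.

Yes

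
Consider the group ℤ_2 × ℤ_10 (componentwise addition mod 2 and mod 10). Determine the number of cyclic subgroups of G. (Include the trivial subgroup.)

8

A cyclic subgroup of order d is generated by each of its φ(d) elements of order d, so the cyclic subgroups of order d number (#elements of order d)/φ(d).
Cyclic subgroups by order — order 1: 1; order 2: 3; order 5: 1; order 10: 3.
Total: 8.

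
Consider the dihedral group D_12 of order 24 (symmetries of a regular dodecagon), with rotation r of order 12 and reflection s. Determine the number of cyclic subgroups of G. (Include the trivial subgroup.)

18

Each element a generates a cyclic subgroup ⟨a⟩; distinct elements may generate the same one (a cyclic group of order d has φ(d) generators).
Cyclic subgroups by order — order 1: 1; order 2: 13; order 3: 1; order 4: 1; order 6: 1; order 12: 1.
Total: 18.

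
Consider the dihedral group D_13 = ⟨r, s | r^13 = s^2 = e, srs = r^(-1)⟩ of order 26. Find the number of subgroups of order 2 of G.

13

|G| = 26 and 2 | 26, so subgroups of order 2 are possible by Lagrange.
The subgroups of order 2 are: {e, r^10s}; {e, r^11s}; {e, r^12s}; {e, r^2s}; … (13 in all).
So G has 13 subgroups of order 2.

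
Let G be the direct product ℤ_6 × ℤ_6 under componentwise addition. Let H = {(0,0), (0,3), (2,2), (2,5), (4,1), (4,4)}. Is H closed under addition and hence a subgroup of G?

Yes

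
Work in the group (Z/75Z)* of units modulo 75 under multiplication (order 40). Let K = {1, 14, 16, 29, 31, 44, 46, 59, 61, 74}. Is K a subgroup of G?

|K| = 10 divides |G| = 40, consistent with Lagrange.
K contains the identity, every element's inverse is in K, and K is closed under ·: it is a subgroup.
In fact K = ⟨44⟩.

Yes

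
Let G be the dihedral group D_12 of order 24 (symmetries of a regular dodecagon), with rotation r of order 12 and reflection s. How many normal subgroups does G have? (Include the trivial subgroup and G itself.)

9

G has 34 subgroups. Checking conjugation-invariance by order — order 1: 1/1 normal; order 2: 1/13 normal; order 3: 1/1 normal; order 4: 1/7 normal; order 6: 1/5 normal; order 8: 0/3 normal; order 12: 3/3 normal; order 24: 1/1 normal.
Total normal subgroups: 9.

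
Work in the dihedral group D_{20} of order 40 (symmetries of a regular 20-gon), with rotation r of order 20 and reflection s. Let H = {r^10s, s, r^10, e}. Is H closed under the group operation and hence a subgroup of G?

Yes

|H| = 4 divides |G| = 40, consistent with Lagrange.
H contains the identity, every element's inverse is in H, and H is closed under ·: it is a subgroup.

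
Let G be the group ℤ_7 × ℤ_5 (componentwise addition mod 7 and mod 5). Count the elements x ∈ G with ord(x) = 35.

An element (a,b) has order lcm(ord(a), ord(b)); count pairs with lcm equal to 35.
Enumerating gives 24 such elements.

24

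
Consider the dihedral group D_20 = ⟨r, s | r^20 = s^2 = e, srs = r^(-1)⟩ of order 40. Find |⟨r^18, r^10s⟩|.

20

|⟨r^18⟩| = 10 and |⟨r^10s⟩| = 2, so |H| is a multiple of lcm(10, 2) = 10 and divides |G| = 40.
Closing under the operation: H = {e, r^2, r^4, r^6, r^8, r^10, r^12, r^14, r^16, r^18, s, r^2s, r^4s, r^6s, r^8s, r^10s, r^12s, r^14s, r^16s, r^18s}, so |H| = 20.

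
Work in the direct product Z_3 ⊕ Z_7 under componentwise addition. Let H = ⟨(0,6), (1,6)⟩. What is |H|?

21

|⟨(0,6)⟩| = 7 and |⟨(1,6)⟩| = 21, so |H| is a multiple of lcm(7, 21) = 21 and divides |G| = 21.
Closing {(0,6), (1,6)} under the group operation gives all of G, so |H| = 21.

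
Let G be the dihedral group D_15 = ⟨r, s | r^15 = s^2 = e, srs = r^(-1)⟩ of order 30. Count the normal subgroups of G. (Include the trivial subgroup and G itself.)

G has 28 subgroups. Checking conjugation-invariance by order — order 1: 1/1 normal; order 2: 0/15 normal; order 3: 1/1 normal; order 5: 1/1 normal; order 6: 0/5 normal; order 10: 0/3 normal; order 15: 1/1 normal; order 30: 1/1 normal.
Total normal subgroups: 5.

5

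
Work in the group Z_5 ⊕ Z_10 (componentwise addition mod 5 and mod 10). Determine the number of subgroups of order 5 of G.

|G| = 50 and 5 | 50, so subgroups of order 5 are possible by Lagrange.
The subgroups of order 5 are: {(0,0), (0,2), (0,4), (0,6), (0,8)}; {(0,0), (1,0), (2,0), (3,0), (4,0)}; {(0,0), (1,2), (2,4), (3,6), (4,8)}; {(0,0), (1,4), (2,8), (3,2), (4,6)}; … (6 in all).
So G has 6 subgroups of order 5.

6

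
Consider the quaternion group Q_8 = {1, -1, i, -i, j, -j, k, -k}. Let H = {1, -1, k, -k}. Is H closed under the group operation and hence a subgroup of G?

Yes

|H| = 4 divides |G| = 8, consistent with Lagrange.
H contains the identity, every element's inverse is in H, and H is closed under ·: it is a subgroup.
In fact H = ⟨-k⟩.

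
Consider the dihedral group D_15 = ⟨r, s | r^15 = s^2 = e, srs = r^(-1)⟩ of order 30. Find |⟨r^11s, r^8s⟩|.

|⟨r^11s⟩| = 2 and |⟨r^8s⟩| = 2, so |H| is a multiple of lcm(2, 2) = 2 and divides |G| = 30.
Closing under the operation: H = {e, r^3, r^6, r^9, r^12, r^2s, r^5s, r^8s, r^11s, r^14s}, so |H| = 10.

10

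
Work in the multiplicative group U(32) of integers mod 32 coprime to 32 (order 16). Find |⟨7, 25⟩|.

8

|⟨7⟩| = 4 and |⟨25⟩| = 4, so |H| is a multiple of lcm(4, 4) = 4 and divides |G| = 16.
Closing under the operation: H = {1, 7, 9, 15, 17, 23, 25, 31}, so |H| = 8.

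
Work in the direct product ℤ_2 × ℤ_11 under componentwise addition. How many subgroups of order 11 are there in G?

1

|G| = 22 and 11 | 22, so subgroups of order 11 are possible by Lagrange.
The subgroups of order 11 are: {(0,0), (0,1), (0,2), (0,3), (0,4), (0,5), (0,6), (0,7), (0,8), (0,9), (0,10)}.
So G has 1 subgroup of order 11.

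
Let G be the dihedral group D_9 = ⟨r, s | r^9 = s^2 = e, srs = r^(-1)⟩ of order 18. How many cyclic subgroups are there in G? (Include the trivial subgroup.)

A cyclic subgroup of order d is generated by each of its φ(d) elements of order d, so the cyclic subgroups of order d number (#elements of order d)/φ(d).
Cyclic subgroups by order — order 1: 1; order 2: 9; order 3: 1; order 9: 1.
Total: 12.

12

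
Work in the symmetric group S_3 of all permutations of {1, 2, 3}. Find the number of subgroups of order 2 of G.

3

|G| = 6 and 2 | 6, so subgroups of order 2 are possible by Lagrange.
The subgroups of order 2 are: {e, (1 2)}; {e, (1 3)}; {e, (2 3)}.
So G has 3 subgroups of order 2.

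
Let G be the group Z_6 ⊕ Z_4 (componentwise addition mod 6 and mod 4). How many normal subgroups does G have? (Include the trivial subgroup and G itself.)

16

G is abelian, so every subgroup is normal.
G has 16 subgroups in total, hence 16 normal subgroups.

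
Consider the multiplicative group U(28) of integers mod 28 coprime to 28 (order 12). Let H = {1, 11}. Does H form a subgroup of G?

No

11 ∈ H but its inverse 23 ∉ H, so H is not a subgroup.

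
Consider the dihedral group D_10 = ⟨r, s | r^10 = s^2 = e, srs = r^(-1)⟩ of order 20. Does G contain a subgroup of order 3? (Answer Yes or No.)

No

3 does not divide |G| = 20, so by Lagrange no subgroup of order 3 exists.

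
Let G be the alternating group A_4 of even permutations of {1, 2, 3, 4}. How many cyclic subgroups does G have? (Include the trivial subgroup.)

8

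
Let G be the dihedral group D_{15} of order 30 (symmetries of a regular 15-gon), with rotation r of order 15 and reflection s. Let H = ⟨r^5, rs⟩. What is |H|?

|⟨r^5⟩| = 3 and |⟨rs⟩| = 2, so |H| is a multiple of lcm(3, 2) = 6 and divides |G| = 30.
Closing under the operation: H = {e, r^5, r^10, rs, r^6s, r^11s}, so |H| = 6.

6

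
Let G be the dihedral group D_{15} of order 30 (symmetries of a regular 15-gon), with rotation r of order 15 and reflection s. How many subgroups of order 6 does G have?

5

|G| = 30 and 6 | 30, so subgroups of order 6 are possible by Lagrange.
The subgroups of order 6 are: {e, r^5, r^10, s, r^5s, r^10s}; {e, r^5, r^10, rs, r^6s, r^11s}; {e, r^5, r^10, r^2s, r^7s, r^12s}; {e, r^5, r^10, r^3s, r^8s, r^13s}; … (5 in all).
So G has 5 subgroups of order 6.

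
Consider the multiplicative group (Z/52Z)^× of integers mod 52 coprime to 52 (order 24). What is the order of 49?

Compute successive powers of 49 mod 52: 49, 9, 25, 29, 17, 1; 49^6 ≡ 1 (mod 52).
So |⟨49⟩| = 6.

6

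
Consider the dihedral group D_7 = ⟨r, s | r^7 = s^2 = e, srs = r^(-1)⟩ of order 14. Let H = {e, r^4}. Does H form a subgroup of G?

r^4 ∈ H but its inverse r^3 ∉ H, so H is not a subgroup.

No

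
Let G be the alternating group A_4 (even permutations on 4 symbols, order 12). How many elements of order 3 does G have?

The elements of order 3 are: (2 3 4), (2 4 3), (1 2 3), (1 2 4), (1 3 2), (1 3 4), (1 4 2), (1 4 3).
That's 8.

8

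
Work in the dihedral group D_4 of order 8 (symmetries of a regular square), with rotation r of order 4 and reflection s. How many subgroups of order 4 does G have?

|G| = 8 and 4 | 8, so subgroups of order 4 are possible by Lagrange.
The subgroups of order 4 are: {e, r, r^2, r^3}; {e, r^2, s, r^2s}; {e, r^2, rs, r^3s}.
So G has 3 subgroups of order 4.

3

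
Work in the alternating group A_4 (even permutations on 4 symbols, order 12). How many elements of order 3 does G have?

8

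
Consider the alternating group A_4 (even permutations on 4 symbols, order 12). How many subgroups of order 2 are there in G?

|G| = 12 and 2 | 12, so subgroups of order 2 are possible by Lagrange.
The subgroups of order 2 are: {e, (1 2)(3 4)}; {e, (1 3)(2 4)}; {e, (1 4)(2 3)}.
So G has 3 subgroups of order 2.

3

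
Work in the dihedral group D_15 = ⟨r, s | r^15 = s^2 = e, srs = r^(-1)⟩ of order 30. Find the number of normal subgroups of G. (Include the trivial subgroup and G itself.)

5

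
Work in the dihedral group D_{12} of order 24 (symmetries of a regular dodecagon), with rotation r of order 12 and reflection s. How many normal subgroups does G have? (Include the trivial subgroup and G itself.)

9

G has 34 subgroups. Checking conjugation-invariance by order — order 1: 1/1 normal; order 2: 1/13 normal; order 3: 1/1 normal; order 4: 1/7 normal; order 6: 1/5 normal; order 8: 0/3 normal; order 12: 3/3 normal; order 24: 1/1 normal.
Total normal subgroups: 9.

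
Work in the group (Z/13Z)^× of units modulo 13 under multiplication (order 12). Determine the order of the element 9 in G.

3

Compute successive powers of 9 mod 13: 9, 3, 1; 9^3 ≡ 1 (mod 13).
So |⟨9⟩| = 3.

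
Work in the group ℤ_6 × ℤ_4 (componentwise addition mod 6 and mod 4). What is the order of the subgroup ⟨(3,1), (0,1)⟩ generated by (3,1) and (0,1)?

|⟨(3,1)⟩| = 4 and |⟨(0,1)⟩| = 4, so |H| is a multiple of lcm(4, 4) = 4 and divides |G| = 24.
Closing under the operation: H = {(0,0), (0,1), (0,2), (0,3), (3,0), (3,1), (3,2), (3,3)}, so |H| = 8.

8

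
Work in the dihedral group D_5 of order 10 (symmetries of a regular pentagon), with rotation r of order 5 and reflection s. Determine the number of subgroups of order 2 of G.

|G| = 10 and 2 | 10, so subgroups of order 2 are possible by Lagrange.
The subgroups of order 2 are: {e, r^2s}; {e, r^3s}; {e, r^4s}; {e, rs}; … (5 in all).
So G has 5 subgroups of order 2.

5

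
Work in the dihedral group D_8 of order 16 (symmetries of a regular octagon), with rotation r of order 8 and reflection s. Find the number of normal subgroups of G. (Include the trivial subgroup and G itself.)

G has 19 subgroups. Checking conjugation-invariance by order — order 1: 1/1 normal; order 2: 1/9 normal; order 4: 1/5 normal; order 8: 3/3 normal; order 16: 1/1 normal.
Total normal subgroups: 7.

7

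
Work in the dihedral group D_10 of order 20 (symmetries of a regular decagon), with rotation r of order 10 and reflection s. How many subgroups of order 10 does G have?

3

|G| = 20 and 10 | 20, so subgroups of order 10 are possible by Lagrange.
The subgroups of order 10 are: {e, r, r^2, r^3, r^4, r^5, r^6, r^7, r^8, r^9}; {e, r^2, r^4, r^6, r^8, s, r^2s, r^4s, r^6s, r^8s}; {e, r^2, r^4, r^6, r^8, rs, r^3s, r^5s, r^7s, r^9s}.
So G has 3 subgroups of order 10.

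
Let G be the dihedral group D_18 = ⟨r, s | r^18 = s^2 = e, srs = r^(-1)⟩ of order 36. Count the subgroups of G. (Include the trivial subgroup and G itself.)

|G| = 36, so by Lagrange every subgroup order divides 36. Divisors: 1, 2, 3, 4, 6, 9, 12, 18, 36.
Subgroups by order — order 1: 1; order 2: 19; order 3: 1; order 4: 9; order 6: 7; order 9: 1; order 12: 3; order 18: 3; order 36: 1.
Total: 1 + 19 + 1 + 9 + 7 + 1 + 3 + 3 + 1 = 45.

45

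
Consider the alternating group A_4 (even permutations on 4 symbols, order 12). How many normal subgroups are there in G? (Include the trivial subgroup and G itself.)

3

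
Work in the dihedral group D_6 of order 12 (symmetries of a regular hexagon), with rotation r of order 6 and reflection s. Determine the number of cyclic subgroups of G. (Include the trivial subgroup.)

Each element a generates a cyclic subgroup ⟨a⟩; distinct elements may generate the same one (a cyclic group of order d has φ(d) generators).
Cyclic subgroups by order — order 1: 1; order 2: 7; order 3: 1; order 6: 1.
Total: 10.

10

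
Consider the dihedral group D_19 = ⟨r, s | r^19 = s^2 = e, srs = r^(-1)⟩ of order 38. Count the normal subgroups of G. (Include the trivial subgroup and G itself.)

G has 22 subgroups. Checking conjugation-invariance by order — order 1: 1/1 normal; order 2: 0/19 normal; order 19: 1/1 normal; order 38: 1/1 normal.
Total normal subgroups: 3.

3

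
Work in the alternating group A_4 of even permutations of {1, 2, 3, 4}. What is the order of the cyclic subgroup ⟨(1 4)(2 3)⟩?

2

Computing powers of (1 4)(2 3): the smallest k with ((1 4)(2 3))^k = e is k = 2.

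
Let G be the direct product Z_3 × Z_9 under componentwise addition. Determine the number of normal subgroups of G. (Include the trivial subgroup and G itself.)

G is abelian, so every subgroup is normal.
G has 10 subgroups in total, hence 10 normal subgroups.

10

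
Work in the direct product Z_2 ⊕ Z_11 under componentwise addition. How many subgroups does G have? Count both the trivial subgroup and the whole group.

4

|G| = 22, so by Lagrange every subgroup order divides 22. Divisors: 1, 2, 11, 22.
Subgroups by order — order 1: 1; order 2: 1; order 11: 1; order 22: 1.
Total: 1 + 1 + 1 + 1 = 4.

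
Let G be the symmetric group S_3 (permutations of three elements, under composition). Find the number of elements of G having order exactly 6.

No element of G has order 6 (even though 6 | 6).

0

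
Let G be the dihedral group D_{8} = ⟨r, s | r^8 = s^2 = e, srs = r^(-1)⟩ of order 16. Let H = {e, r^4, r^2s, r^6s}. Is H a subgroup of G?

|H| = 4 divides |G| = 16, consistent with Lagrange.
H contains the identity, every element's inverse is in H, and H is closed under ·: it is a subgroup.

Yes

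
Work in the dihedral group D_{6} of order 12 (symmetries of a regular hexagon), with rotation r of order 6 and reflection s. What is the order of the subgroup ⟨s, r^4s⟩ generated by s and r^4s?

|⟨s⟩| = 2 and |⟨r^4s⟩| = 2, so |H| is a multiple of lcm(2, 2) = 2 and divides |G| = 12.
Closing under the operation: H = {e, r^2, r^4, s, r^2s, r^4s}, so |H| = 6.

6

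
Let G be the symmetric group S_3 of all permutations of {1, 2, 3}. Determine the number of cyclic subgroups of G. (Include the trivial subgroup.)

A cyclic subgroup of order d is generated by each of its φ(d) elements of order d, so the cyclic subgroups of order d number (#elements of order d)/φ(d).
Cyclic subgroups by order — order 1: 1; order 2: 3; order 3: 1.
Total: 5.

5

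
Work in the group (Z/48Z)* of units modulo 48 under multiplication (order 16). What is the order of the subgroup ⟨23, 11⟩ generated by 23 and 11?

8

|⟨23⟩| = 2 and |⟨11⟩| = 4, so |H| is a multiple of lcm(2, 4) = 4 and divides |G| = 16.
Closing under the operation: H = {1, 11, 13, 23, 25, 35, 37, 47}, so |H| = 8.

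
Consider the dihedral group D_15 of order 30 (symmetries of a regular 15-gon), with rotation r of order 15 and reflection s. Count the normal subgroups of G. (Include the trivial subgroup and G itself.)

5

G has 28 subgroups. Checking conjugation-invariance by order — order 1: 1/1 normal; order 2: 0/15 normal; order 3: 1/1 normal; order 5: 1/1 normal; order 6: 0/5 normal; order 10: 0/3 normal; order 15: 1/1 normal; order 30: 1/1 normal.
Total normal subgroups: 5.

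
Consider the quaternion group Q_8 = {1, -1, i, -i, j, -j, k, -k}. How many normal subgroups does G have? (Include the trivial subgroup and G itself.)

6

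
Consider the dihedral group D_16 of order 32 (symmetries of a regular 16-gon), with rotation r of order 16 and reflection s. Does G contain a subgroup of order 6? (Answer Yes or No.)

6 does not divide |G| = 32, so by Lagrange no subgroup of order 6 exists.

No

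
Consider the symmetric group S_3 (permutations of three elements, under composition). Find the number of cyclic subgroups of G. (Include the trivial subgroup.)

5

Each element a generates a cyclic subgroup ⟨a⟩; distinct elements may generate the same one (a cyclic group of order d has φ(d) generators).
Cyclic subgroups by order — order 1: 1; order 2: 3; order 3: 1.
Total: 5.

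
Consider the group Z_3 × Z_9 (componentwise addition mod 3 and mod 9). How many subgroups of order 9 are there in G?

|G| = 27 and 9 | 27, so subgroups of order 9 are possible by Lagrange.
The subgroups of order 9 are: {(0,0), (0,1), (0,2), (0,3), (0,4), (0,5), (0,6), (0,7), (0,8)}; {(0,0), (0,3), (0,6), (1,0), (1,3), (1,6), (2,0), (2,3), (2,6)}; {(0,0), (0,3), (0,6), (1,1), (1,4), (1,7), (2,2), (2,5), (2,8)}; {(0,0), (0,3), (0,6), (1,2), (1,5), (1,8), (2,1), (2,4), (2,7)}.
So G has 4 subgroups of order 9.

4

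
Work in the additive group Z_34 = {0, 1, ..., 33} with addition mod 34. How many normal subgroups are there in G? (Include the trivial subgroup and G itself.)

4

G is abelian, so every subgroup is normal.
G has 4 subgroups in total, hence 4 normal subgroups.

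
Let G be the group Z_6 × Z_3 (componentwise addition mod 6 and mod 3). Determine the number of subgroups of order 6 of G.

4

|G| = 18 and 6 | 18, so subgroups of order 6 are possible by Lagrange.
The subgroups of order 6 are: {(0,0), (0,1), (0,2), (3,0), (3,1), (3,2)}; {(0,0), (1,0), (2,0), (3,0), (4,0), (5,0)}; {(0,0), (1,1), (2,2), (3,0), (4,1), (5,2)}; {(0,0), (1,2), (2,1), (3,0), (4,2), (5,1)}.
So G has 4 subgroups of order 6.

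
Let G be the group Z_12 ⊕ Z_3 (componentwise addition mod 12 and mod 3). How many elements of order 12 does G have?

An element (a,b) has order lcm(ord(a), ord(b)); count pairs with lcm equal to 12.
Enumerating gives 16 such elements.

16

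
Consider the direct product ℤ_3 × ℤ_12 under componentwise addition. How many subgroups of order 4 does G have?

1

|G| = 36 and 4 | 36, so subgroups of order 4 are possible by Lagrange.
The subgroups of order 4 are: {(0,0), (0,3), (0,6), (0,9)}.
So G has 1 subgroup of order 4.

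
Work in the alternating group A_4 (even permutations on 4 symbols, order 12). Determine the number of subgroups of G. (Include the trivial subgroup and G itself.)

10

|G| = 12, so by Lagrange every subgroup order divides 12. Divisors: 1, 2, 3, 4, 6, 12.
Subgroups by order — order 1: 1; order 2: 3; order 3: 4; order 4: 1; order 6: 0; order 12: 1.
Total: 1 + 3 + 4 + 1 + 0 + 1 = 10.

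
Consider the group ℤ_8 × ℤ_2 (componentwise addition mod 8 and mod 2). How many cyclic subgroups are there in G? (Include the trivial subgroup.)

8

Each element a generates a cyclic subgroup ⟨a⟩; distinct elements may generate the same one (a cyclic group of order d has φ(d) generators).
Cyclic subgroups by order — order 1: 1; order 2: 3; order 4: 2; order 8: 2.
Total: 8.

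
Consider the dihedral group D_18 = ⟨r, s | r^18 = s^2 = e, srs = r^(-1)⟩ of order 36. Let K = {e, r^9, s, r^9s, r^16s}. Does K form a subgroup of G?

No

|K| = 5 does not divide |G| = 36, so by Lagrange K is not a subgroup.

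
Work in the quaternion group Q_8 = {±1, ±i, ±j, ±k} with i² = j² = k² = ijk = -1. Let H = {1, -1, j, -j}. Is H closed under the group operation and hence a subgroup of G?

|H| = 4 divides |G| = 8, consistent with Lagrange.
H contains the identity, every element's inverse is in H, and H is closed under ·: it is a subgroup.
In fact H = ⟨j⟩.

Yes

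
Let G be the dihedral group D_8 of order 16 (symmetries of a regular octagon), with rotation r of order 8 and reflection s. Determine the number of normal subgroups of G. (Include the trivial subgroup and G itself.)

7

G has 19 subgroups. Checking conjugation-invariance by order — order 1: 1/1 normal; order 2: 1/9 normal; order 4: 1/5 normal; order 8: 3/3 normal; order 16: 1/1 normal.
Total normal subgroups: 7.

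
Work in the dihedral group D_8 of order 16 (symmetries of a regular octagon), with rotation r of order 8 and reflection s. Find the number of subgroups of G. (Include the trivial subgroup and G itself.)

19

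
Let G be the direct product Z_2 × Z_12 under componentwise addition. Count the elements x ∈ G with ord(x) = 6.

An element (a,b) has order lcm(ord(a), ord(b)); count pairs with lcm equal to 6.
Enumerating gives 6 such elements.

6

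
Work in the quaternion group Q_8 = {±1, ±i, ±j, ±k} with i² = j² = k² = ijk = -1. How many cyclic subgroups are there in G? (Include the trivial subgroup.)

A cyclic subgroup of order d is generated by each of its φ(d) elements of order d, so the cyclic subgroups of order d number (#elements of order d)/φ(d).
Cyclic subgroups by order — order 1: 1; order 2: 1; order 4: 3.
Total: 5.

5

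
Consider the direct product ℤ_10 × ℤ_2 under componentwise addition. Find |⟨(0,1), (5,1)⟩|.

|⟨(0,1)⟩| = 2 and |⟨(5,1)⟩| = 2, so |H| is a multiple of lcm(2, 2) = 2 and divides |G| = 20.
Closing under the operation: H = {(0,0), (0,1), (5,0), (5,1)}, so |H| = 4.

4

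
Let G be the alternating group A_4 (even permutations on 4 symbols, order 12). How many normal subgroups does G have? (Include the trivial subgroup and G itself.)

3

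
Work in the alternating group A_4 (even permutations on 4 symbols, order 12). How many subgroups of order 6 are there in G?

0

|G| = 12 and 6 | 12, so subgroups of order 6 are possible by Lagrange.
Checking all subgroups of G, none has order 6.
So G has 0 subgroups of order 6.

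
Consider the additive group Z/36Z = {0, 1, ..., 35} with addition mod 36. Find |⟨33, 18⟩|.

12

|⟨33⟩| = 12 and |⟨18⟩| = 2, so |H| is a multiple of lcm(12, 2) = 12 and divides |G| = 36.
Closing under the operation: H = {0, 3, 6, 9, 12, 15, 18, 21, 24, 27, 30, 33}, so |H| = 12.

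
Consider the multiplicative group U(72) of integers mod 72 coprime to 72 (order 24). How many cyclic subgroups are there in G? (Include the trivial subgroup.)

Each element a generates a cyclic subgroup ⟨a⟩; distinct elements may generate the same one (a cyclic group of order d has φ(d) generators).
Cyclic subgroups by order — order 1: 1; order 2: 7; order 3: 1; order 6: 7.
Total: 16.

16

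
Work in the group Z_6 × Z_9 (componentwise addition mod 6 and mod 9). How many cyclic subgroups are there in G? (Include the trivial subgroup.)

16

Group the elements of G by the cyclic subgroup they generate; each cyclic subgroup of order d accounts for φ(d) elements.
Cyclic subgroups by order — order 1: 1; order 2: 1; order 3: 4; order 6: 4; order 9: 3; order 18: 3.
Total: 16.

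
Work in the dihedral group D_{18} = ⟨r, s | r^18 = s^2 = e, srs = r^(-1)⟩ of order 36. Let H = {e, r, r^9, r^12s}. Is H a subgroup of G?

No

r ∈ H but its inverse r^17 ∉ H, so H is not a subgroup.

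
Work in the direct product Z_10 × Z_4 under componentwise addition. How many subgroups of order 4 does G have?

3

|G| = 40 and 4 | 40, so subgroups of order 4 are possible by Lagrange.
The subgroups of order 4 are: {(0,0), (0,1), (0,2), (0,3)}; {(0,0), (0,2), (5,0), (5,2)}; {(0,0), (0,2), (5,1), (5,3)}.
So G has 3 subgroups of order 4.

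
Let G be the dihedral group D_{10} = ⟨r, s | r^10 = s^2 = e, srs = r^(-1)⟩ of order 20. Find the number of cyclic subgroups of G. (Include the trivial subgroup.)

14

Each element a generates a cyclic subgroup ⟨a⟩; distinct elements may generate the same one (a cyclic group of order d has φ(d) generators).
Cyclic subgroups by order — order 1: 1; order 2: 11; order 5: 1; order 10: 1.
Total: 14.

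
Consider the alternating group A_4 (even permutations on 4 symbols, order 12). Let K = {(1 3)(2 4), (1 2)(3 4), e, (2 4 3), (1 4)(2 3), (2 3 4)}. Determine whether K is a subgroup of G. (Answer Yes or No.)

Closure fails: (2 4 3) ∘ (1 2)(3 4) = (1 4 2) ∉ K. So K is not a subgroup.

No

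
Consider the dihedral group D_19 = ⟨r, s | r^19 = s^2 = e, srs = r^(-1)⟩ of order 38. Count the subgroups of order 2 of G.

19

|G| = 38 and 2 | 38, so subgroups of order 2 are possible by Lagrange.
The subgroups of order 2 are: {e, r^10s}; {e, r^11s}; {e, r^12s}; {e, r^13s}; … (19 in all).
So G has 19 subgroups of order 2.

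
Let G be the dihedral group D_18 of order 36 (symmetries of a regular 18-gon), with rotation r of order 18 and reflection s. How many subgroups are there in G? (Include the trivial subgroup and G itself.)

|G| = 36, so by Lagrange every subgroup order divides 36. Divisors: 1, 2, 3, 4, 6, 9, 12, 18, 36.
Subgroups by order — order 1: 1; order 2: 19; order 3: 1; order 4: 9; order 6: 7; order 9: 1; order 12: 3; order 18: 3; order 36: 1.
Total: 1 + 19 + 1 + 9 + 7 + 1 + 3 + 3 + 1 = 45.

45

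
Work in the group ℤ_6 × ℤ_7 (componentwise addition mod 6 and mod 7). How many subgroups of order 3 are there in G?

|G| = 42 and 3 | 42, so subgroups of order 3 are possible by Lagrange.
The subgroups of order 3 are: {(0,0), (2,0), (4,0)}.
So G has 1 subgroup of order 3.

1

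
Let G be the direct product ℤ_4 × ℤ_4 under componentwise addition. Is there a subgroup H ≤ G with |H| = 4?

Yes

4 | 16. A subgroup of order 4 is {(0,0), (0,1), (0,2), (0,3)}.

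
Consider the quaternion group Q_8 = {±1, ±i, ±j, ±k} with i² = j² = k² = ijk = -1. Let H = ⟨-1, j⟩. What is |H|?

|⟨-1⟩| = 2 and |⟨j⟩| = 4, so |H| is a multiple of lcm(2, 4) = 4 and divides |G| = 8.
Closing under the operation: H = {1, -1, j, -j}, so |H| = 4.

4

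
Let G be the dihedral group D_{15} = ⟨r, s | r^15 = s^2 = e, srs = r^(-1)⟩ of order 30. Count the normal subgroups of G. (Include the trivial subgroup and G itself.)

5

G has 28 subgroups. Checking conjugation-invariance by order — order 1: 1/1 normal; order 2: 0/15 normal; order 3: 1/1 normal; order 5: 1/1 normal; order 6: 0/5 normal; order 10: 0/3 normal; order 15: 1/1 normal; order 30: 1/1 normal.
Total normal subgroups: 5.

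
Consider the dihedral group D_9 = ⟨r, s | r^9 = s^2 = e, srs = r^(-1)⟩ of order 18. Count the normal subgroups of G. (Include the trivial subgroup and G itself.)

G has 16 subgroups. Checking conjugation-invariance by order — order 1: 1/1 normal; order 2: 0/9 normal; order 3: 1/1 normal; order 6: 0/3 normal; order 9: 1/1 normal; order 18: 1/1 normal.
Total normal subgroups: 4.

4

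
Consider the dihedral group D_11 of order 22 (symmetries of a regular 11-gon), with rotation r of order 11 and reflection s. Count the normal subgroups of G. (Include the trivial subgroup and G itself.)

3

G has 14 subgroups. Checking conjugation-invariance by order — order 1: 1/1 normal; order 2: 0/11 normal; order 11: 1/1 normal; order 22: 1/1 normal.
Total normal subgroups: 3.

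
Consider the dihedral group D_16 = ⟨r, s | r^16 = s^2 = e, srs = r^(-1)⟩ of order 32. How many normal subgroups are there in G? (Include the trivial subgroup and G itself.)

8

G has 36 subgroups. Checking conjugation-invariance by order — order 1: 1/1 normal; order 2: 1/17 normal; order 4: 1/9 normal; order 8: 1/5 normal; order 16: 3/3 normal; order 32: 1/1 normal.
Total normal subgroups: 8.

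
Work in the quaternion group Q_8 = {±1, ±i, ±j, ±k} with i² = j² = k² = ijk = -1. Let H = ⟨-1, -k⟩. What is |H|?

4

|⟨-1⟩| = 2 and |⟨-k⟩| = 4, so |H| is a multiple of lcm(2, 4) = 4 and divides |G| = 8.
Closing under the operation: H = {1, -1, k, -k}, so |H| = 4.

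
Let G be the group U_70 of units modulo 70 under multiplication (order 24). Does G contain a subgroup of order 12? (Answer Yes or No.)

12 | 24. A subgroup of order 12 is {1, 3, 9, 11, 13, 17, 27, 29, 33, 39, 47, 51}.

Yes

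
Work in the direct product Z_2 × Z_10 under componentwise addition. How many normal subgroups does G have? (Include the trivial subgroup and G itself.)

G is abelian, so every subgroup is normal.
G has 10 subgroups in total, hence 10 normal subgroups.

10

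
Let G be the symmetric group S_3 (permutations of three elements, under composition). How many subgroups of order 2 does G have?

3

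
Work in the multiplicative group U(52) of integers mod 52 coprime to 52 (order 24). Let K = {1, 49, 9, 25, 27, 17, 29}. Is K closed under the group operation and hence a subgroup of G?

|K| = 7 does not divide |G| = 24, so by Lagrange K is not a subgroup.

No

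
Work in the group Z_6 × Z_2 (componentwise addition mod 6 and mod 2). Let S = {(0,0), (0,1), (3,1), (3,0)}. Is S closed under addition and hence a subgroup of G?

Yes

|S| = 4 divides |G| = 12, consistent with Lagrange.
S contains the identity, every element's inverse is in S, and S is closed under +: it is a subgroup.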